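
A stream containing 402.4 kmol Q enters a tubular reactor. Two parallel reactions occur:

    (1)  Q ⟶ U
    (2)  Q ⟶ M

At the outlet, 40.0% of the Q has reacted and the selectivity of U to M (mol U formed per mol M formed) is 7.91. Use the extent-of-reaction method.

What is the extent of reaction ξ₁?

ξ₁ = 143 kmol

Conversion of Q: Q consumed = 0.4 × 402.4 = 161 kmol = 1ξ₁ + 1ξ₂.
Selectivity: 1ξ₁ / (1ξ₂) = 7.91 → ξ₁ = 7.91 ξ₂.
Substitute: (1·7.91 + 1) ξ₂ = 161 → ξ₂ = 18.07 kmol, ξ₁ = 142.9 kmol.
Outlet amounts (n = n₀ + Σ ν·ξ):
  Q: 402.4 − 1(142.9) − 1(18.07) = 241.4
  U: 0 + 1(142.9) = 142.9
  M: 0 + 1(18.07) = 18.07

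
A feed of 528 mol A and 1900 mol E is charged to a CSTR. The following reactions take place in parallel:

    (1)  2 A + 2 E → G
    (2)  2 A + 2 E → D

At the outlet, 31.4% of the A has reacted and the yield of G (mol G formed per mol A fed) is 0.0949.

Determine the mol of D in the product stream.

32.8 mol

Yield of G: 1ξ₁ / 528 = 0.0949 → ξ₁ = 50.11 mol.
Conversion of A: 2ξ₁ + 2ξ₂ = 0.314 × 528 = 165.8 → ξ₂ = 32.79 mol.
Outlet amounts (n = n₀ + Σ ν·ξ):
  A: 528 − 2(50.11) − 2(32.79) = 362.2
  E: 1900 − 2(50.11) − 2(32.79) = 1734
  G: 0 + 1(50.11) = 50.11
  D: 0 + 1(32.79) = 32.79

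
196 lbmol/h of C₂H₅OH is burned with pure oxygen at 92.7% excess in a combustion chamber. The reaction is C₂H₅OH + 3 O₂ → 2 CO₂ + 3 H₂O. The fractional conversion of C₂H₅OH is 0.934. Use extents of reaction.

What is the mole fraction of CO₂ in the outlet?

Stoichiometric O₂ = 3 × 196 = 588 lbmol/h; O₂ fed = 588 × 1.927 = 1133 lbmol/h.
Fuel reacted = 0.934 × 196 → ξ = 183.1 lbmol/h.
Outlet (n = n₀ + ν ξ):
  C₂H₅OH: 196 − 1(183.1) = 12.94
  O₂: 1133 − 3(183.1) = 583.9
  CO₂: 0 + 2(183.1) = 366.1
  H₂O: 0 + 3(183.1) = 549.2
Total out = 1512 lbmol/h; y_CO₂ = 366.1 / 1512 = 0.2421.

0.242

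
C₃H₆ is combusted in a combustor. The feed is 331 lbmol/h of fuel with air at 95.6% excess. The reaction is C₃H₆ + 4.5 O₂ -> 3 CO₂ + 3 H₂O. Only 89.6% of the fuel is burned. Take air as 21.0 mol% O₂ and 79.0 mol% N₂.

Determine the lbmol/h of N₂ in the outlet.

Stoichiometric O₂ = 4.5 × 331 = 1490 lbmol/h; O₂ fed = 1490 × 1.956 = 2913 lbmol/h.
N₂ fed = 2913 × 79/21 = 10960 lbmol/h.
Fuel reacted = 0.896 × 331 → ξ = 296.6 lbmol/h.
Outlet (n = n₀ + ν ξ):
  C₃H₆: 331 − 1(296.6) = 34.42
  O₂: 2913 − 4.5(296.6) = 1579
  N₂: 10960 (inert)
  CO₂: 0 + 3(296.6) = 889.7
  H₂O: 0 + 3(296.6) = 889.7

11000 lbmol/h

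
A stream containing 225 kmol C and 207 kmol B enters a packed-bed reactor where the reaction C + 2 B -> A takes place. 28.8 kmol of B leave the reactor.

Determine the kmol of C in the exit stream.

For B: n = n₀ − 2ξ → 28.8 = 207 − 2ξ, giving ξ = 89.1 kmol.
Outlet amounts (n = n₀ + ν ξ):
  C: 225 − 1(89.1) = 135.9
  B: 207 − 2(89.1) = 28.8
  A: 0 + 1(89.1) = 89.1

136 kmol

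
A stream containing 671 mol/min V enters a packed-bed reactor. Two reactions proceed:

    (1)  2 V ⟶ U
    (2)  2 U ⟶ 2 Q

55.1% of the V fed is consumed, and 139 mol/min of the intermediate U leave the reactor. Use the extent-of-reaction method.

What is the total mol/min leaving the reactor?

486 mol/min

Conversion of V: V consumed = 2ξ₁ = 0.551 × 671 → ξ₁ = 184.9 mol/min.
U balance: n_U = 0 + 1ξ₁ − 2ξ₂ = 139 → ξ₂ = (1·184.9 − 139)/2 = 22.93 mol/min.
Outlet amounts (n = n₀ + Σ ν·ξ):
  V: 671 − 2(184.9) = 301.3
  U: 0 + 1(184.9) − 2(22.93) = 139
  Q: 0 + 2(22.93) = 45.86
Total out = 301.3 + 139 + 45.86 = 486.1 mol/min.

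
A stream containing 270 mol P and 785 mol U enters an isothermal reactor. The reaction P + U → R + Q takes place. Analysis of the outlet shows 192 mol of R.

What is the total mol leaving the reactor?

For R: n = n₀ + 1ξ → 192 = 0 + 1ξ, giving ξ = 192 mol.
Outlet amounts (n = n₀ + ν ξ):
  P: 270 − 1(192) = 78
  U: 785 − 1(192) = 593
  R: 0 + 1(192) = 192
  Q: 0 + 1(192) = 192
Total out = 78 + 593 + 192 + 192 = 1055 mol.

1060 mol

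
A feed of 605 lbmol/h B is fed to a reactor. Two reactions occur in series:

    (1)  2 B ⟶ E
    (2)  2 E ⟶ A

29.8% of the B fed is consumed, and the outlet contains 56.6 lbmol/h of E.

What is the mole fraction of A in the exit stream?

0.0337

Conversion of B: B consumed = 2ξ₁ = 0.298 × 605 → ξ₁ = 90.14 lbmol/h.
E balance: n_E = 0 + 1ξ₁ − 2ξ₂ = 56.6 → ξ₂ = (1·90.14 − 56.6)/2 = 16.77 lbmol/h.
Outlet amounts (n = n₀ + Σ ν·ξ):
  B: 605 − 2(90.14) = 424.7
  E: 0 + 1(90.14) − 2(16.77) = 56.6
  A: 0 + 1(16.77) = 16.77
Total out = 498.1 lbmol/h; y_A = 16.77 / 498.1 = 0.03367.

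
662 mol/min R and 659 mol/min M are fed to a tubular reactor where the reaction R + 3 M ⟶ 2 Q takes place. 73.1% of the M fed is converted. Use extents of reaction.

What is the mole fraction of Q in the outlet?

0.321

M reacted = 0.731 × 659 = 481.7 mol/min; ν_M = −3, so ξ = 481.7/3 = 160.6 mol/min.
Outlet amounts (n = n₀ + ν ξ):
  R: 662 − 1(160.6) = 501.4
  M: 659 − 3(160.6) = 177.3
  Q: 0 + 2(160.6) = 321.2
Total out = 999.8 mol/min; y_Q = 321.2 / 999.8 = 0.3212.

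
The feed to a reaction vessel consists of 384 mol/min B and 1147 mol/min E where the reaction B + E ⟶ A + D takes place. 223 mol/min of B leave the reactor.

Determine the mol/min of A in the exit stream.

161 mol/min

For B: n = n₀ − 1ξ → 223 = 384 − 1ξ, giving ξ = 161 mol/min.
Outlet amounts (n = n₀ + ν ξ):
  B: 384 − 1(161) = 223
  E: 1147 − 1(161) = 986
  A: 0 + 1(161) = 161
  D: 0 + 1(161) = 161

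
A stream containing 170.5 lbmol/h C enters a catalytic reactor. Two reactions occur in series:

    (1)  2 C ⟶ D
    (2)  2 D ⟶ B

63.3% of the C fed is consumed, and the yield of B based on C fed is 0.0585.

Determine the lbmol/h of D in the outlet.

34 lbmol/h

Conversion of C: C consumed = 2ξ₁ = 0.633 × 170.5 → ξ₁ = 53.96 lbmol/h.
Yield of B: 1ξ₂ / 170.5 = 0.0585 → ξ₂ = 9.974 lbmol/h.
Outlet amounts (n = n₀ + Σ ν·ξ):
  C: 170.5 − 2(53.96) = 62.57
  D: 0 + 1(53.96) − 2(9.974) = 34.01
  B: 0 + 1(9.974) = 9.974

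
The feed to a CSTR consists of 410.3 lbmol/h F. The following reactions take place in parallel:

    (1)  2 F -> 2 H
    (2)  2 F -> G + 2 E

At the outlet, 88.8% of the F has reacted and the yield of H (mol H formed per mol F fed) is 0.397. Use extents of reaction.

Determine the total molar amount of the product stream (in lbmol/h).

Yield of H: 2ξ₁ / 410.3 = 0.397 → ξ₁ = 81.44 lbmol/h.
Conversion of F: 2ξ₁ + 2ξ₂ = 0.888 × 410.3 = 364.3 → ξ₂ = 100.7 lbmol/h.
Outlet amounts (n = n₀ + Σ ν·ξ):
  F: 410.3 − 2(81.44) − 2(100.7) = 45.95
  H: 0 + 2(81.44) = 162.9
  G: 0 + 1(100.7) = 100.7
  E: 0 + 2(100.7) = 201.5
Total out = 45.95 + 162.9 + 100.7 + 201.5 = 511 lbmol/h.

511 lbmol/h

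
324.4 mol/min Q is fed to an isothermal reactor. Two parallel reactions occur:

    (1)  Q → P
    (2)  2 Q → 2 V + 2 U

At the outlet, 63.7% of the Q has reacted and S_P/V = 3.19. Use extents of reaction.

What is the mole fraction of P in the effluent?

0.421

Conversion of Q: Q consumed = 0.637 × 324.4 = 206.6 mol/min = 1ξ₁ + 2ξ₂.
Selectivity: 1ξ₁ / (2ξ₂) = 3.19 → ξ₁ = 6.38 ξ₂.
Substitute: (1·6.38 + 2) ξ₂ = 206.6 → ξ₂ = 24.66 mol/min, ξ₁ = 157.3 mol/min.
Outlet amounts (n = n₀ + Σ ν·ξ):
  Q: 324.4 − 1(157.3) − 2(24.66) = 117.8
  P: 0 + 1(157.3) = 157.3
  V: 0 + 2(24.66) = 49.32
  U: 0 + 2(24.66) = 49.32
Total out = 373.7 mol/min; y_P = 157.3 / 373.7 = 0.421.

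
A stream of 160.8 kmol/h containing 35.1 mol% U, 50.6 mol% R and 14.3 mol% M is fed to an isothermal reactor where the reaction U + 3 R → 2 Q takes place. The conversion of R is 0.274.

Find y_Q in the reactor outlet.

0.102

R reacted = 0.274 × 81.36 = 22.29 kmol/h; ν_R = −3, so ξ = 22.29/3 = 7.431 kmol/h.
Outlet amounts (n = n₀ + ν ξ):
  U: 56.44 − 1(7.431) = 49.01
  R: 81.36 − 3(7.431) = 59.07
  Q: 0 + 2(7.431) = 14.86
  M: 22.99 (inert)
Total out = 145.9 kmol/h; y_Q = 14.86 / 145.9 = 0.1018.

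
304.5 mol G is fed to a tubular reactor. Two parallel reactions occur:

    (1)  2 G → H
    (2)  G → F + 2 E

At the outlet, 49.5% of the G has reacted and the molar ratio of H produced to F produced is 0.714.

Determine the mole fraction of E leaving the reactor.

Conversion of G: G consumed = 0.495 × 304.5 = 150.7 mol = 2ξ₁ + 1ξ₂.
Selectivity: 1ξ₁ / (1ξ₂) = 0.714 → ξ₁ = 0.714 ξ₂.
Substitute: (2·0.714 + 1) ξ₂ = 150.7 → ξ₂ = 62.08 mol, ξ₁ = 44.32 mol.
Outlet amounts (n = n₀ + Σ ν·ξ):
  G: 304.5 − 2(44.32) − 1(62.08) = 153.8
  H: 0 + 1(44.32) = 44.32
  F: 0 + 1(62.08) = 62.08
  E: 0 + 2(62.08) = 124.2
Total out = 384.3 mol; y_E = 124.2 / 384.3 = 0.323.

0.323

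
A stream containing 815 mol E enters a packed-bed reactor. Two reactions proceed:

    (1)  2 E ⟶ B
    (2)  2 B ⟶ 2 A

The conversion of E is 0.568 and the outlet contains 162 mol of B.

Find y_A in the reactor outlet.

0.119

Conversion of E: E consumed = 2ξ₁ = 0.568 × 815 → ξ₁ = 231.5 mol.
B balance: n_B = 0 + 1ξ₁ − 2ξ₂ = 162 → ξ₂ = (1·231.5 − 162)/2 = 34.73 mol.
Outlet amounts (n = n₀ + Σ ν·ξ):
  E: 815 − 2(231.5) = 352.1
  B: 0 + 1(231.5) − 2(34.73) = 162
  A: 0 + 2(34.73) = 69.46
Total out = 583.5 mol; y_A = 69.46 / 583.5 = 0.119.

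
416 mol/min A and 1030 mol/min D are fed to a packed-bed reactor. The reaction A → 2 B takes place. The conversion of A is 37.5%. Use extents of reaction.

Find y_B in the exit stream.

0.195

A reacted = 0.375 × 416 = 156 mol/min; ν_A = −1, so ξ = 156/1 = 156 mol/min.
Outlet amounts (n = n₀ + ν ξ):
  A: 416 − 1(156) = 260
  B: 0 + 2(156) = 312
  D: 1030 (inert)
Total out = 1602 mol/min; y_B = 312 / 1602 = 0.1948.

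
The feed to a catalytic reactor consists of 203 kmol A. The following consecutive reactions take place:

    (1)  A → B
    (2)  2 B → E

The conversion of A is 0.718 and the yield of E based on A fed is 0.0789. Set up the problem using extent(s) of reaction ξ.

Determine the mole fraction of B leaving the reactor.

Conversion of A: A consumed = 1ξ₁ = 0.718 × 203 → ξ₁ = 145.8 kmol.
Yield of E: 1ξ₂ / 203 = 0.0789 → ξ₂ = 16.02 kmol.
Outlet amounts (n = n₀ + Σ ν·ξ):
  A: 203 − 1(145.8) = 57.25
  B: 0 + 1(145.8) − 2(16.02) = 113.7
  E: 0 + 1(16.02) = 16.02
Total out = 187 kmol; y_B = 113.7 / 187 = 0.6082.

0.608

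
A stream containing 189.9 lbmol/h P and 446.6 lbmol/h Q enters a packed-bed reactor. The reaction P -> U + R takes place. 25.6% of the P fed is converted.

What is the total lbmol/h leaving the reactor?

P reacted = 0.256 × 189.9 = 48.61 lbmol/h; ν_P = −1, so ξ = 48.61/1 = 48.61 lbmol/h.
Outlet amounts (n = n₀ + ν ξ):
  P: 189.9 − 1(48.61) = 141.3
  U: 0 + 1(48.61) = 48.61
  R: 0 + 1(48.61) = 48.61
  Q: 446.6 (inert)
Total out = 141.3 + 48.61 + 48.61 + 446.6 = 685.1 lbmol/h.

685 lbmol/h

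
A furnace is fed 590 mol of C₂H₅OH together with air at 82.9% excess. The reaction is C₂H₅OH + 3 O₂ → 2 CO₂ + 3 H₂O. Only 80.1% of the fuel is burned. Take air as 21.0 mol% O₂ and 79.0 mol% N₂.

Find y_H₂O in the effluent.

0.086

Stoichiometric O₂ = 3 × 590 = 1770 mol; O₂ fed = 1770 × 1.829 = 3237 mol.
N₂ fed = 3237 × 79/21 = 12180 mol.
Fuel reacted = 0.801 × 590 → ξ = 472.6 mol.
Outlet (n = n₀ + ν ξ):
  C₂H₅OH: 590 − 1(472.6) = 117.4
  O₂: 3237 − 3(472.6) = 1820
  N₂: 12180 (inert)
  CO₂: 0 + 2(472.6) = 945.2
  H₂O: 0 + 3(472.6) = 1418
Total out = 16480 mol; y_H₂O = 1418 / 16480 = 0.08604.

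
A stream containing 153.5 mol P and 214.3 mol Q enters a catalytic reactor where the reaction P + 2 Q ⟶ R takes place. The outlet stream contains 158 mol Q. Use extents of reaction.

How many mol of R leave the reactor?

28.2 mol

For Q: n = n₀ − 2ξ → 158 = 214.3 − 2ξ, giving ξ = 28.15 mol.
Outlet amounts (n = n₀ + ν ξ):
  P: 153.5 − 1(28.15) = 125.3
  Q: 214.3 − 2(28.15) = 158
  R: 0 + 1(28.15) = 28.15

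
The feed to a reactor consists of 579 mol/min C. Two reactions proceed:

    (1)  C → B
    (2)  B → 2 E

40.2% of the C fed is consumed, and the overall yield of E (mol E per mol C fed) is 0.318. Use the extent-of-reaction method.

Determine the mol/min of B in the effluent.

Conversion of C: C consumed = 1ξ₁ = 0.402 × 579 → ξ₁ = 232.8 mol/min.
Yield of E: 2ξ₂ / 579 = 0.318 → ξ₂ = 92.06 mol/min.
Outlet amounts (n = n₀ + Σ ν·ξ):
  C: 579 − 1(232.8) = 346.2
  B: 0 + 1(232.8) − 1(92.06) = 140.7
  E: 0 + 2(92.06) = 184.1

141 mol/min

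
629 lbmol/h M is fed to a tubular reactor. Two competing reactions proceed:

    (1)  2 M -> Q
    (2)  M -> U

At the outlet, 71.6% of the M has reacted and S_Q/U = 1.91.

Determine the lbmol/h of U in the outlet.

93.4 lbmol/h

Conversion of M: M consumed = 0.716 × 629 = 450.4 lbmol/h = 2ξ₁ + 1ξ₂.
Selectivity: 1ξ₁ / (1ξ₂) = 1.91 → ξ₁ = 1.91 ξ₂.
Substitute: (2·1.91 + 1) ξ₂ = 450.4 → ξ₂ = 93.44 lbmol/h, ξ₁ = 178.5 lbmol/h.
Outlet amounts (n = n₀ + Σ ν·ξ):
  M: 629 − 2(178.5) − 1(93.44) = 178.6
  Q: 0 + 1(178.5) = 178.5
  U: 0 + 1(93.44) = 93.44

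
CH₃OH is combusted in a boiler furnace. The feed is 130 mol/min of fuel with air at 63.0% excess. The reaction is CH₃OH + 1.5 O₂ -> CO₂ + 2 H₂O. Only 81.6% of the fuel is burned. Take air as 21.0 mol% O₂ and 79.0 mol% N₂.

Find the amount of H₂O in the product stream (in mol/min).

Stoichiometric O₂ = 1.5 × 130 = 195 mol/min; O₂ fed = 195 × 1.630 = 317.8 mol/min.
N₂ fed = 317.8 × 79/21 = 1196 mol/min.
Fuel reacted = 0.816 × 130 → ξ = 106.1 mol/min.
Outlet (n = n₀ + ν ξ):
  CH₃OH: 130 − 1(106.1) = 23.92
  O₂: 317.8 − 1.5(106.1) = 158.7
  N₂: 1196 (inert)
  CO₂: 0 + 1(106.1) = 106.1
  H₂O: 0 + 2(106.1) = 212.2

212 mol/min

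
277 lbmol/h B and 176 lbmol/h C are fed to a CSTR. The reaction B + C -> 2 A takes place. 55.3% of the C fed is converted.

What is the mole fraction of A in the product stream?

C reacted = 0.553 × 176 = 97.33 lbmol/h; ν_C = −1, so ξ = 97.33/1 = 97.33 lbmol/h.
Outlet amounts (n = n₀ + ν ξ):
  B: 277 − 1(97.33) = 179.7
  C: 176 − 1(97.33) = 78.67
  A: 0 + 2(97.33) = 194.7
Total out = 453 lbmol/h; y_A = 194.7 / 453 = 0.4297.

0.43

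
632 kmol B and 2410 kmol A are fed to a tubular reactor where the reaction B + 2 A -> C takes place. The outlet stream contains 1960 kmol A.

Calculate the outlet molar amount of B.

407 kmol

For A: n = n₀ − 2ξ → 1960 = 2410 − 2ξ, giving ξ = 225 kmol.
Outlet amounts (n = n₀ + ν ξ):
  B: 632 − 1(225) = 407
  A: 2410 − 2(225) = 1960
  C: 0 + 1(225) = 225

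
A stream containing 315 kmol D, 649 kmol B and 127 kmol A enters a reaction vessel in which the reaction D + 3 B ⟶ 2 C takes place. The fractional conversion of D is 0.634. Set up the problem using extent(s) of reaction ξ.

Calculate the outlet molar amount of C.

D reacted = 0.634 × 315 = 199.7 kmol; ν_D = −1, so ξ = 199.7/1 = 199.7 kmol.
Outlet amounts (n = n₀ + ν ξ):
  D: 315 − 1(199.7) = 115.3
  B: 649 − 3(199.7) = 49.87
  C: 0 + 2(199.7) = 399.4
  A: 127 (inert)

399 kmol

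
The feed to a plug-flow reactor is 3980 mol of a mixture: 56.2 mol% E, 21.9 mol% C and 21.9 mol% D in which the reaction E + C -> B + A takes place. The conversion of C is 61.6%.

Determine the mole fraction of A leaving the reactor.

0.135

C reacted = 0.616 × 871.6 = 536.9 mol; ν_C = −1, so ξ = 536.9/1 = 536.9 mol.
Outlet amounts (n = n₀ + ν ξ):
  E: 2237 − 1(536.9) = 1700
  C: 871.6 − 1(536.9) = 334.7
  B: 0 + 1(536.9) = 536.9
  A: 0 + 1(536.9) = 536.9
  D: 871.6 (inert)
Total out = 3980 mol; y_A = 536.9 / 3980 = 0.1349.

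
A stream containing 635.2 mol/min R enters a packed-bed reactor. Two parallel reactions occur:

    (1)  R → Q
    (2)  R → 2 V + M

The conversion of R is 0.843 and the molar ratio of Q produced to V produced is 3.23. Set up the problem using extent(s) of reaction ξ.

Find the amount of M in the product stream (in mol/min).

Conversion of R: R consumed = 0.843 × 635.2 = 535.5 mol/min = 1ξ₁ + 1ξ₂.
Selectivity: 1ξ₁ / (2ξ₂) = 3.23 → ξ₁ = 6.46 ξ₂.
Substitute: (1·6.46 + 1) ξ₂ = 535.5 → ξ₂ = 71.78 mol/min, ξ₁ = 463.7 mol/min.
Outlet amounts (n = n₀ + Σ ν·ξ):
  R: 635.2 − 1(463.7) − 1(71.78) = 99.73
  Q: 0 + 1(463.7) = 463.7
  V: 0 + 2(71.78) = 143.6
  M: 0 + 1(71.78) = 71.78

71.8 mol/min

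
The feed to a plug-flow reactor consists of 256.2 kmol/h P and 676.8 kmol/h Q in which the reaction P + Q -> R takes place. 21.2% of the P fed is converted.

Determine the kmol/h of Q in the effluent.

622 kmol/h

P reacted = 0.212 × 256.2 = 54.31 kmol/h; ν_P = −1, so ξ = 54.31/1 = 54.31 kmol/h.
Outlet amounts (n = n₀ + ν ξ):
  P: 256.2 − 1(54.31) = 201.9
  Q: 676.8 − 1(54.31) = 622.5
  R: 0 + 1(54.31) = 54.31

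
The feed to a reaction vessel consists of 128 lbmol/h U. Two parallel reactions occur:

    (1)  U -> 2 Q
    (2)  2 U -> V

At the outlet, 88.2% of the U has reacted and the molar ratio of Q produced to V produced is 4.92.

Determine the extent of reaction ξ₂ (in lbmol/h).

Conversion of U: U consumed = 0.882 × 128 = 112.9 lbmol/h = 1ξ₁ + 2ξ₂.
Selectivity: 2ξ₁ / (1ξ₂) = 4.92 → ξ₁ = 2.46 ξ₂.
Substitute: (1·2.46 + 2) ξ₂ = 112.9 → ξ₂ = 25.31 lbmol/h, ξ₁ = 62.27 lbmol/h.
Outlet amounts (n = n₀ + Σ ν·ξ):
  U: 128 − 1(62.27) − 2(25.31) = 15.1
  Q: 0 + 2(62.27) = 124.5
  V: 0 + 1(25.31) = 25.31

ξ₂ = 25.3 lbmol/h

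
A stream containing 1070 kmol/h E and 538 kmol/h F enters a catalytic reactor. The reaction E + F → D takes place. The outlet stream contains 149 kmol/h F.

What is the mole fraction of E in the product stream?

0.559

For F: n = n₀ − 1ξ → 149 = 538 − 1ξ, giving ξ = 389 kmol/h.
Outlet amounts (n = n₀ + ν ξ):
  E: 1070 − 1(389) = 681
  F: 538 − 1(389) = 149
  D: 0 + 1(389) = 389
Total out = 1219 kmol/h; y_E = 681 / 1219 = 0.5587.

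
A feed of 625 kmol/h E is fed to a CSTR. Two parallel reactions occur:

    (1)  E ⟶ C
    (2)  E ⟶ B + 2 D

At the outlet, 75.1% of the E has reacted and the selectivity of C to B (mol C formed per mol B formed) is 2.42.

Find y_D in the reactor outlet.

0.305

Conversion of E: E consumed = 0.751 × 625 = 469.4 kmol/h = 1ξ₁ + 1ξ₂.
Selectivity: 1ξ₁ / (1ξ₂) = 2.42 → ξ₁ = 2.42 ξ₂.
Substitute: (1·2.42 + 1) ξ₂ = 469.4 → ξ₂ = 137.2 kmol/h, ξ₁ = 332.1 kmol/h.
Outlet amounts (n = n₀ + Σ ν·ξ):
  E: 625 − 1(332.1) − 1(137.2) = 155.6
  C: 0 + 1(332.1) = 332.1
  B: 0 + 1(137.2) = 137.2
  D: 0 + 2(137.2) = 274.5
Total out = 899.5 kmol/h; y_D = 274.5 / 899.5 = 0.3052.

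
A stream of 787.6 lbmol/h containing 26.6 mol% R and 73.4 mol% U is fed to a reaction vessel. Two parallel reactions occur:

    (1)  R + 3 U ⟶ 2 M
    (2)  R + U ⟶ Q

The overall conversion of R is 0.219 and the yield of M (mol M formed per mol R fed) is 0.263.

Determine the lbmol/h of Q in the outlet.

Yield of M: 2ξ₁ / 209.5 = 0.263 → ξ₁ = 27.55 lbmol/h.
Conversion of R: 1ξ₁ + 1ξ₂ = 0.219 × 209.5 = 45.88 → ξ₂ = 18.33 lbmol/h.
Outlet amounts (n = n₀ + Σ ν·ξ):
  R: 209.5 − 1(27.55) − 1(18.33) = 163.6
  U: 578.1 − 3(27.55) − 1(18.33) = 477.1
  M: 0 + 2(27.55) = 55.1
  Q: 0 + 1(18.33) = 18.33

18.3 lbmol/h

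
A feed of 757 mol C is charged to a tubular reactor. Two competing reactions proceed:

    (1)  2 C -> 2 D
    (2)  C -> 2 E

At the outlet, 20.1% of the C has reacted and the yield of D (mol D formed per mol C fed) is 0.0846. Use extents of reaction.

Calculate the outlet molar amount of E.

Yield of D: 2ξ₁ / 757 = 0.0846 → ξ₁ = 32.02 mol.
Conversion of C: 2ξ₁ + 1ξ₂ = 0.201 × 757 = 152.2 → ξ₂ = 88.11 mol.
Outlet amounts (n = n₀ + Σ ν·ξ):
  C: 757 − 2(32.02) − 1(88.11) = 604.8
  D: 0 + 2(32.02) = 64.04
  E: 0 + 2(88.11) = 176.2

176 mol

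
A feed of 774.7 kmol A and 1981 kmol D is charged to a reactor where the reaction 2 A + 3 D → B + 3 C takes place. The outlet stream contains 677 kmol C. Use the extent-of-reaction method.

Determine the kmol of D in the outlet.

1300 kmol

For C: n = n₀ + 3ξ → 677 = 0 + 3ξ, giving ξ = 225.7 kmol.
Outlet amounts (n = n₀ + ν ξ):
  A: 774.7 − 2(225.7) = 323.4
  D: 1981 − 3(225.7) = 1304
  B: 0 + 1(225.7) = 225.7
  C: 0 + 3(225.7) = 677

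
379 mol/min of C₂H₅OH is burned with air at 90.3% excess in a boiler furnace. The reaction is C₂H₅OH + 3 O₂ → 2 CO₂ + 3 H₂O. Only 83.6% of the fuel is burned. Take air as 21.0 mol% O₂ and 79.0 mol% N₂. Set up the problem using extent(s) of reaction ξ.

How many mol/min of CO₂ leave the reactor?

Stoichiometric O₂ = 3 × 379 = 1137 mol/min; O₂ fed = 1137 × 1.903 = 2164 mol/min.
N₂ fed = 2164 × 79/21 = 8140 mol/min.
Fuel reacted = 0.836 × 379 → ξ = 316.8 mol/min.
Outlet (n = n₀ + ν ξ):
  C₂H₅OH: 379 − 1(316.8) = 62.16
  O₂: 2164 − 3(316.8) = 1213
  N₂: 8140 (inert)
  CO₂: 0 + 2(316.8) = 633.7
  H₂O: 0 + 3(316.8) = 950.5

634 mol/min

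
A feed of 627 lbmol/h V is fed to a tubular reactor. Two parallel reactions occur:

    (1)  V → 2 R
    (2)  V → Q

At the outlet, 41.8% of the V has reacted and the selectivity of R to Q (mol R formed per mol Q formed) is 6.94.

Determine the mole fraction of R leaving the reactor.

Conversion of V: V consumed = 0.418 × 627 = 262.1 lbmol/h = 1ξ₁ + 1ξ₂.
Selectivity: 2ξ₁ / (1ξ₂) = 6.94 → ξ₁ = 3.47 ξ₂.
Substitute: (1·3.47 + 1) ξ₂ = 262.1 → ξ₂ = 58.63 lbmol/h, ξ₁ = 203.5 lbmol/h.
Outlet amounts (n = n₀ + Σ ν·ξ):
  V: 627 − 1(203.5) − 1(58.63) = 364.9
  R: 0 + 2(203.5) = 406.9
  Q: 0 + 1(58.63) = 58.63
Total out = 830.5 lbmol/h; y_R = 406.9 / 830.5 = 0.49.

0.49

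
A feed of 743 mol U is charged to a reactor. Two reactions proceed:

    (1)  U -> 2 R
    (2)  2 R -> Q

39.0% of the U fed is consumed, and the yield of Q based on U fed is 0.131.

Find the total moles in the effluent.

935 mol

Conversion of U: U consumed = 1ξ₁ = 0.39 × 743 → ξ₁ = 289.8 mol.
Yield of Q: 1ξ₂ / 743 = 0.131 → ξ₂ = 97.33 mol.
Outlet amounts (n = n₀ + Σ ν·ξ):
  U: 743 − 1(289.8) = 453.2
  R: 0 + 2(289.8) − 2(97.33) = 384.9
  Q: 0 + 1(97.33) = 97.33
Total out = 453.2 + 384.9 + 97.33 = 935.4 mol.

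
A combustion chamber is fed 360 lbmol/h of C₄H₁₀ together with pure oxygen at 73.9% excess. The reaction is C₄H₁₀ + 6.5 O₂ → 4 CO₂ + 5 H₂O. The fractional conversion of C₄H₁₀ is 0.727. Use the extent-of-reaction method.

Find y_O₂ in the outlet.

0.491

Stoichiometric O₂ = 6.5 × 360 = 2340 lbmol/h; O₂ fed = 2340 × 1.739 = 4069 lbmol/h.
Fuel reacted = 0.727 × 360 → ξ = 261.7 lbmol/h.
Outlet (n = n₀ + ν ξ):
  C₄H₁₀: 360 − 1(261.7) = 98.28
  O₂: 4069 − 6.5(261.7) = 2368
  CO₂: 0 + 4(261.7) = 1047
  H₂O: 0 + 5(261.7) = 1309
Total out = 4822 lbmol/h; y_O₂ = 2368 / 4822 = 0.4911.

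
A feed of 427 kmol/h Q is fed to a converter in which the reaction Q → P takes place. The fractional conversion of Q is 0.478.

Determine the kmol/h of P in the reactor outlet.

Q reacted = 0.478 × 427 = 204.1 kmol/h; ν_Q = −1, so ξ = 204.1/1 = 204.1 kmol/h.
Outlet amounts (n = n₀ + ν ξ):
  Q: 427 − 1(204.1) = 222.9
  P: 0 + 1(204.1) = 204.1

204 kmol/h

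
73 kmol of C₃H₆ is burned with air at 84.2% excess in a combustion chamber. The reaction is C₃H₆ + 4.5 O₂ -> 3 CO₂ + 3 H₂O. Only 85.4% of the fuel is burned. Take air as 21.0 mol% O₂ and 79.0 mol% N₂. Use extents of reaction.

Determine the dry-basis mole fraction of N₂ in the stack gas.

Stoichiometric O₂ = 4.5 × 73 = 328.5 kmol; O₂ fed = 328.5 × 1.842 = 605.1 kmol.
N₂ fed = 605.1 × 79/21 = 2276 kmol.
Fuel reacted = 0.854 × 73 → ξ = 62.34 kmol.
Outlet (n = n₀ + ν ξ):
  C₃H₆: 73 − 1(62.34) = 10.66
  O₂: 605.1 − 4.5(62.34) = 324.6
  N₂: 2276 (inert)
  CO₂: 0 + 3(62.34) = 187
  H₂O: 0 + 3(62.34) = 187
Dry total = 2799 kmol; y_N₂ (dry) = 2276 / 2799 = 0.8134.

0.813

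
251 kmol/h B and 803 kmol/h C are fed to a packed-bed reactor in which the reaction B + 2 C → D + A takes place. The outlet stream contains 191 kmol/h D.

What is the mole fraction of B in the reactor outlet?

For D: n = n₀ + 1ξ → 191 = 0 + 1ξ, giving ξ = 191 kmol/h.
Outlet amounts (n = n₀ + ν ξ):
  B: 251 − 1(191) = 60
  C: 803 − 2(191) = 421
  D: 0 + 1(191) = 191
  A: 0 + 1(191) = 191
Total out = 863 kmol/h; y_B = 60 / 863 = 0.06952.

0.0695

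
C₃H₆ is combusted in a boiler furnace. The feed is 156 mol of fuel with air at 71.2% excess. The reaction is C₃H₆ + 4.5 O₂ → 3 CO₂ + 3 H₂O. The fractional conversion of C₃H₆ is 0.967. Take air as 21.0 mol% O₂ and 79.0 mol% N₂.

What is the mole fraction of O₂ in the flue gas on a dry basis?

Stoichiometric O₂ = 4.5 × 156 = 702 mol; O₂ fed = 702 × 1.712 = 1202 mol.
N₂ fed = 1202 × 79/21 = 4521 mol.
Fuel reacted = 0.967 × 156 → ξ = 150.9 mol.
Outlet (n = n₀ + ν ξ):
  C₃H₆: 156 − 1(150.9) = 5.148
  O₂: 1202 − 4.5(150.9) = 523
  N₂: 4521 (inert)
  CO₂: 0 + 3(150.9) = 452.6
  H₂O: 0 + 3(150.9) = 452.6
Dry total = 5502 mol; y_O₂ (dry) = 523 / 5502 = 0.09506.

0.0951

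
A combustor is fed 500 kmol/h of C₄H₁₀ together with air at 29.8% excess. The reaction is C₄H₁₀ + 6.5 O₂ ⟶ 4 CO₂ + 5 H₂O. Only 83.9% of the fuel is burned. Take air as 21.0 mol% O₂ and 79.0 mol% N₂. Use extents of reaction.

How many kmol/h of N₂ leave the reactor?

Stoichiometric O₂ = 6.5 × 500 = 3250 kmol/h; O₂ fed = 3250 × 1.298 = 4218 kmol/h.
N₂ fed = 4218 × 79/21 = 15870 kmol/h.
Fuel reacted = 0.839 × 500 → ξ = 419.5 kmol/h.
Outlet (n = n₀ + ν ξ):
  C₄H₁₀: 500 − 1(419.5) = 80.5
  O₂: 4218 − 6.5(419.5) = 1492
  N₂: 15870 (inert)
  CO₂: 0 + 4(419.5) = 1678
  H₂O: 0 + 5(419.5) = 2098

15900 kmol/h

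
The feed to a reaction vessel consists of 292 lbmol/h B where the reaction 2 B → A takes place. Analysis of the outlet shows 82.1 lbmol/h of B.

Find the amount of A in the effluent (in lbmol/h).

105 lbmol/h

For B: n = n₀ − 2ξ → 82.1 = 292 − 2ξ, giving ξ = 105 lbmol/h.
Outlet amounts (n = n₀ + ν ξ):
  B: 292 − 2(105) = 82.1
  A: 0 + 1(105) = 105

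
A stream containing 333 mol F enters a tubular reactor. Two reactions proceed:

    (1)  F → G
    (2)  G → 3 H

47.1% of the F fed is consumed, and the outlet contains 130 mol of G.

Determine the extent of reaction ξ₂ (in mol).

Conversion of F: F consumed = 1ξ₁ = 0.471 × 333 → ξ₁ = 156.8 mol.
G balance: n_G = 0 + 1ξ₁ − 1ξ₂ = 130 → ξ₂ = (1·156.8 − 130)/1 = 26.84 mol.
Outlet amounts (n = n₀ + Σ ν·ξ):
  F: 333 − 1(156.8) = 176.2
  G: 0 + 1(156.8) − 1(26.84) = 130
  H: 0 + 3(26.84) = 80.53

ξ₂ = 26.8 mol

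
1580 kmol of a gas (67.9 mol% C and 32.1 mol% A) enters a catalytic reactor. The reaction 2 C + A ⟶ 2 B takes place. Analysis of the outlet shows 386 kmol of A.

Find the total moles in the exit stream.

1460 kmol

For A: n = n₀ − 1ξ → 386 = 507.2 − 1ξ, giving ξ = 121.2 kmol.
Outlet amounts (n = n₀ + ν ξ):
  C: 1073 − 2(121.2) = 830.5
  A: 507.2 − 1(121.2) = 386
  B: 0 + 2(121.2) = 242.4
Total out = 830.5 + 386 + 242.4 = 1459 kmol.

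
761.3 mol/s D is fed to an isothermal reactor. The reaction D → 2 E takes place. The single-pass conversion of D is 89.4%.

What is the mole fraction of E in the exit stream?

D reacted = 0.894 × 761.3 = 680.6 mol/s; ν_D = −1, so ξ = 680.6/1 = 680.6 mol/s.
Outlet amounts (n = n₀ + ν ξ):
  D: 761.3 − 1(680.6) = 80.7
  E: 0 + 2(680.6) = 1361
Total out = 1442 mol/s; y_E = 1361 / 1442 = 0.944.

0.944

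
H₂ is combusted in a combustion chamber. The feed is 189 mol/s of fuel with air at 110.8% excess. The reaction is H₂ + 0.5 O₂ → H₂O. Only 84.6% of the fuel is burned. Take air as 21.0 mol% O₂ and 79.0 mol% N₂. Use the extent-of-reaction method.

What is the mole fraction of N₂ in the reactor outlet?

0.709

Stoichiometric O₂ = 0.5 × 189 = 94.5 mol/s; O₂ fed = 94.5 × 2.108 = 199.2 mol/s.
N₂ fed = 199.2 × 79/21 = 749.4 mol/s.
Fuel reacted = 0.846 × 189 → ξ = 159.9 mol/s.
Outlet (n = n₀ + ν ξ):
  H₂: 189 − 1(159.9) = 29.11
  O₂: 199.2 − 0.5(159.9) = 119.3
  N₂: 749.4 (inert)
  H₂O: 0 + 1(159.9) = 159.9
Total out = 1058 mol/s; y_N₂ = 749.4 / 1058 = 0.7085.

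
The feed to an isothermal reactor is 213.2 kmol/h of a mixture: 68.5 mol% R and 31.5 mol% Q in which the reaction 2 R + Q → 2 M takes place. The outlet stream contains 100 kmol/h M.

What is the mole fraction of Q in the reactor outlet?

For M: n = n₀ + 2ξ → 100 = 0 + 2ξ, giving ξ = 50 kmol/h.
Outlet amounts (n = n₀ + ν ξ):
  R: 146 − 2(50) = 46.04
  Q: 67.16 − 1(50) = 17.16
  M: 0 + 2(50) = 100
Total out = 163.2 kmol/h; y_Q = 17.16 / 163.2 = 0.1051.

0.105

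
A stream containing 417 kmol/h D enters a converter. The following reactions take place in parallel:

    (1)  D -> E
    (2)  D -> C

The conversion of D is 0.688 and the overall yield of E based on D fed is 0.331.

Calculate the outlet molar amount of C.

Yield of E: 1ξ₁ / 417 = 0.331 → ξ₁ = 138 kmol/h.
Conversion of D: 1ξ₁ + 1ξ₂ = 0.688 × 417 = 286.9 → ξ₂ = 148.9 kmol/h.
Outlet amounts (n = n₀ + Σ ν·ξ):
  D: 417 − 1(138) − 1(148.9) = 130.1
  E: 0 + 1(138) = 138
  C: 0 + 1(148.9) = 148.9

149 kmol/h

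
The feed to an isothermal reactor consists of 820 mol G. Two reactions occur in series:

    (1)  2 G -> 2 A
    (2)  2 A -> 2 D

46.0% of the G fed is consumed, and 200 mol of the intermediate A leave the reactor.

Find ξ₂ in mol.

Conversion of G: G consumed = 2ξ₁ = 0.46 × 820 → ξ₁ = 188.6 mol.
A balance: n_A = 0 + 2ξ₁ − 2ξ₂ = 200 → ξ₂ = (2·188.6 − 200)/2 = 88.6 mol.
Outlet amounts (n = n₀ + Σ ν·ξ):
  G: 820 − 2(188.6) = 442.8
  A: 0 + 2(188.6) − 2(88.6) = 200
  D: 0 + 2(88.6) = 177.2

ξ₂ = 88.6 mol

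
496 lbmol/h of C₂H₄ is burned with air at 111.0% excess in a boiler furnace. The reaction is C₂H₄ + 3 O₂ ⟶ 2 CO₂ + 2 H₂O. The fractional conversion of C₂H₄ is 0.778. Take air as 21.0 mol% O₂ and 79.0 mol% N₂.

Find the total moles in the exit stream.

Stoichiometric O₂ = 3 × 496 = 1488 lbmol/h; O₂ fed = 1488 × 2.110 = 3140 lbmol/h.
N₂ fed = 3140 × 79/21 = 11810 lbmol/h.
Fuel reacted = 0.778 × 496 → ξ = 385.9 lbmol/h.
Outlet (n = n₀ + ν ξ):
  C₂H₄: 496 − 1(385.9) = 110.1
  O₂: 3140 − 3(385.9) = 1982
  N₂: 11810 (inert)
  CO₂: 0 + 2(385.9) = 771.8
  H₂O: 0 + 2(385.9) = 771.8
Total out = 110.1 + 1982 + 11810 + 771.8 + 771.8 = 15450 lbmol/h.

15400 lbmol/h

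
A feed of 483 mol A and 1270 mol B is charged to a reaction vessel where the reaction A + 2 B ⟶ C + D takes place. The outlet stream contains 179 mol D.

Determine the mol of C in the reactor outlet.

179 mol

For D: n = n₀ + 1ξ → 179 = 0 + 1ξ, giving ξ = 179 mol.
Outlet amounts (n = n₀ + ν ξ):
  A: 483 − 1(179) = 304
  B: 1270 − 2(179) = 912
  C: 0 + 1(179) = 179
  D: 0 + 1(179) = 179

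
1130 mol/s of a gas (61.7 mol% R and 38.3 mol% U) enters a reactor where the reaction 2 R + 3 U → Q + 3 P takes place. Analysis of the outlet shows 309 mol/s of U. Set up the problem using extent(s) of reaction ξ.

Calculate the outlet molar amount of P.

For U: n = n₀ − 3ξ → 309 = 432.8 − 3ξ, giving ξ = 41.26 mol/s.
Outlet amounts (n = n₀ + ν ξ):
  R: 697.2 − 2(41.26) = 614.7
  U: 432.8 − 3(41.26) = 309
  Q: 0 + 1(41.26) = 41.26
  P: 0 + 3(41.26) = 123.8

124 mol/s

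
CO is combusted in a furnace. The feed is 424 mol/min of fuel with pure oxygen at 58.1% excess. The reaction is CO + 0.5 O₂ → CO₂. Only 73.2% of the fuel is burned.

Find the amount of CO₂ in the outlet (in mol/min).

Stoichiometric O₂ = 0.5 × 424 = 212 mol/min; O₂ fed = 212 × 1.581 = 335.2 mol/min.
Fuel reacted = 0.732 × 424 → ξ = 310.4 mol/min.
Outlet (n = n₀ + ν ξ):
  CO: 424 − 1(310.4) = 113.6
  O₂: 335.2 − 0.5(310.4) = 180
  CO₂: 0 + 1(310.4) = 310.4

310 mol/min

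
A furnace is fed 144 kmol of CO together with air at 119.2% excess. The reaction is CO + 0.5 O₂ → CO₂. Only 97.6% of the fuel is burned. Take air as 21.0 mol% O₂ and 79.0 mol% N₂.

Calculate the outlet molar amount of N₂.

594 kmol

Stoichiometric O₂ = 0.5 × 144 = 72 kmol; O₂ fed = 72 × 2.192 = 157.8 kmol.
N₂ fed = 157.8 × 79/21 = 593.7 kmol.
Fuel reacted = 0.976 × 144 → ξ = 140.5 kmol.
Outlet (n = n₀ + ν ξ):
  CO: 144 − 1(140.5) = 3.456
  O₂: 157.8 − 0.5(140.5) = 87.55
  N₂: 593.7 (inert)
  CO₂: 0 + 1(140.5) = 140.5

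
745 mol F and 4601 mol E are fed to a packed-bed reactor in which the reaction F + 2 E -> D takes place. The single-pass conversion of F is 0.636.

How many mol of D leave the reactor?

474 mol

F reacted = 0.636 × 745 = 473.8 mol; ν_F = −1, so ξ = 473.8/1 = 473.8 mol.
Outlet amounts (n = n₀ + ν ξ):
  F: 745 − 1(473.8) = 271.2
  E: 4601 − 2(473.8) = 3653
  D: 0 + 1(473.8) = 473.8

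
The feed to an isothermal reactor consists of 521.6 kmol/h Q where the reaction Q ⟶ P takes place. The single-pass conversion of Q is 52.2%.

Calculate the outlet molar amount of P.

Q reacted = 0.522 × 521.6 = 272.3 kmol/h; ν_Q = −1, so ξ = 272.3/1 = 272.3 kmol/h.
Outlet amounts (n = n₀ + ν ξ):
  Q: 521.6 − 1(272.3) = 249.3
  P: 0 + 1(272.3) = 272.3

272 kmol/h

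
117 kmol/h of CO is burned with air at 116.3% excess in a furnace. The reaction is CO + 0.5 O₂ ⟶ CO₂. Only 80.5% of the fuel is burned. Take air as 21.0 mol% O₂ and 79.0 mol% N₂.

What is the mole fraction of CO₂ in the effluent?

0.14

Stoichiometric O₂ = 0.5 × 117 = 58.5 kmol/h; O₂ fed = 58.5 × 2.163 = 126.5 kmol/h.
N₂ fed = 126.5 × 79/21 = 476 kmol/h.
Fuel reacted = 0.805 × 117 → ξ = 94.19 kmol/h.
Outlet (n = n₀ + ν ξ):
  CO: 117 − 1(94.19) = 22.81
  O₂: 126.5 − 0.5(94.19) = 79.44
  N₂: 476 (inert)
  CO₂: 0 + 1(94.19) = 94.19
Total out = 672.5 kmol/h; y_CO₂ = 94.19 / 672.5 = 0.1401.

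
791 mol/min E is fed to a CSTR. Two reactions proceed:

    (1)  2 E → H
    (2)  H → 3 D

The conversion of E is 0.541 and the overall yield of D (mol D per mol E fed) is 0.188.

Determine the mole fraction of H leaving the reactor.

0.243

Conversion of E: E consumed = 2ξ₁ = 0.541 × 791 → ξ₁ = 214 mol/min.
Yield of D: 3ξ₂ / 791 = 0.188 → ξ₂ = 49.57 mol/min.
Outlet amounts (n = n₀ + Σ ν·ξ):
  E: 791 − 2(214) = 363.1
  H: 0 + 1(214) − 1(49.57) = 164.4
  D: 0 + 3(49.57) = 148.7
Total out = 676.2 mol/min; y_H = 164.4 / 676.2 = 0.2431.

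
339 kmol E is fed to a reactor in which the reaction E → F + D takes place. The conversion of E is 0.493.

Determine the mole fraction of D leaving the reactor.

E reacted = 0.493 × 339 = 167.1 kmol; ν_E = −1, so ξ = 167.1/1 = 167.1 kmol.
Outlet amounts (n = n₀ + ν ξ):
  E: 339 − 1(167.1) = 171.9
  F: 0 + 1(167.1) = 167.1
  D: 0 + 1(167.1) = 167.1
Total out = 506.1 kmol; y_D = 167.1 / 506.1 = 0.3302.

0.33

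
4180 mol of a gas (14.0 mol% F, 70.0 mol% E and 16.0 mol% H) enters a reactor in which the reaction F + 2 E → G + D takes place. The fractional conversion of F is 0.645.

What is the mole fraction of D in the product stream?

0.0993

F reacted = 0.645 × 585.2 = 377.5 mol; ν_F = −1, so ξ = 377.5/1 = 377.5 mol.
Outlet amounts (n = n₀ + ν ξ):
  F: 585.2 − 1(377.5) = 207.7
  E: 2926 − 2(377.5) = 2171
  G: 0 + 1(377.5) = 377.5
  D: 0 + 1(377.5) = 377.5
  H: 668.8 (inert)
Total out = 3803 mol; y_D = 377.5 / 3803 = 0.09926.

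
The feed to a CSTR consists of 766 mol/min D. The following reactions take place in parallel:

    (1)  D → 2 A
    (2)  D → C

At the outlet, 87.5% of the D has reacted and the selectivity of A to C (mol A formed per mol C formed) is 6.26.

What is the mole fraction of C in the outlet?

0.127

Conversion of D: D consumed = 0.875 × 766 = 670.2 mol/min = 1ξ₁ + 1ξ₂.
Selectivity: 2ξ₁ / (1ξ₂) = 6.26 → ξ₁ = 3.13 ξ₂.
Substitute: (1·3.13 + 1) ξ₂ = 670.2 → ξ₂ = 162.3 mol/min, ξ₁ = 508 mol/min.
Outlet amounts (n = n₀ + Σ ν·ξ):
  D: 766 − 1(508) − 1(162.3) = 95.75
  A: 0 + 2(508) = 1016
  C: 0 + 1(162.3) = 162.3
Total out = 1274 mol/min; y_C = 162.3 / 1274 = 0.1274.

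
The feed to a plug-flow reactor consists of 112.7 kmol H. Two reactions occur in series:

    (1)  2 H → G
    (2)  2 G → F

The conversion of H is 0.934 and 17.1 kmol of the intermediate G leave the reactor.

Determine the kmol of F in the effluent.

17.8 kmol

Conversion of H: H consumed = 2ξ₁ = 0.934 × 112.7 → ξ₁ = 52.63 kmol.
G balance: n_G = 0 + 1ξ₁ − 2ξ₂ = 17.1 → ξ₂ = (1·52.63 − 17.1)/2 = 17.77 kmol.
Outlet amounts (n = n₀ + Σ ν·ξ):
  H: 112.7 − 2(52.63) = 7.438
  G: 0 + 1(52.63) − 2(17.77) = 17.1
  F: 0 + 1(17.77) = 17.77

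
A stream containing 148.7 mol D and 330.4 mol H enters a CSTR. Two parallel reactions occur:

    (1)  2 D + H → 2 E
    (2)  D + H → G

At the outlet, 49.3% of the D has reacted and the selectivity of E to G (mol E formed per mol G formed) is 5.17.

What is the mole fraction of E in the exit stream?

0.141

Conversion of D: D consumed = 0.493 × 148.7 = 73.31 mol = 2ξ₁ + 1ξ₂.
Selectivity: 2ξ₁ / (1ξ₂) = 5.17 → ξ₁ = 2.585 ξ₂.
Substitute: (2·2.585 + 1) ξ₂ = 73.31 → ξ₂ = 11.88 mol, ξ₁ = 30.71 mol.
Outlet amounts (n = n₀ + Σ ν·ξ):
  D: 148.7 − 2(30.71) − 1(11.88) = 75.39
  H: 330.4 − 1(30.71) − 1(11.88) = 287.8
  E: 0 + 2(30.71) = 61.43
  G: 0 + 1(11.88) = 11.88
Total out = 436.5 mol; y_E = 61.43 / 436.5 = 0.1407.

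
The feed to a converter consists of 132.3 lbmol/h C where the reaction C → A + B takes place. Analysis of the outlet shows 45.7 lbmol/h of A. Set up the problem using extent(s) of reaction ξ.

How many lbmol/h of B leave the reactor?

For A: n = n₀ + 1ξ → 45.7 = 0 + 1ξ, giving ξ = 45.7 lbmol/h.
Outlet amounts (n = n₀ + ν ξ):
  C: 132.3 − 1(45.7) = 86.6
  A: 0 + 1(45.7) = 45.7
  B: 0 + 1(45.7) = 45.7

45.7 lbmol/h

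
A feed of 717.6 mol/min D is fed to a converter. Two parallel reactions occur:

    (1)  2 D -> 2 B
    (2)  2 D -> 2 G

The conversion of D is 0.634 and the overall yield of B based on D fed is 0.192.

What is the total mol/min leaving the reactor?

718 mol/min

Yield of B: 2ξ₁ / 717.6 = 0.192 → ξ₁ = 68.89 mol/min.
Conversion of D: 2ξ₁ + 2ξ₂ = 0.634 × 717.6 = 455 → ξ₂ = 158.6 mol/min.
Outlet amounts (n = n₀ + Σ ν·ξ):
  D: 717.6 − 2(68.89) − 2(158.6) = 262.6
  B: 0 + 2(68.89) = 137.8
  G: 0 + 2(158.6) = 317.2
Total out = 262.6 + 137.8 + 317.2 = 717.6 mol/min.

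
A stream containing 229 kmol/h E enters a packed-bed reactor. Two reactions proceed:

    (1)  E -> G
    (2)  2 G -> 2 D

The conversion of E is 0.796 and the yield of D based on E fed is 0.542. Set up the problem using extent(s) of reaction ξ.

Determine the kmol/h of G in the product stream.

Conversion of E: E consumed = 1ξ₁ = 0.796 × 229 → ξ₁ = 182.3 kmol/h.
Yield of D: 2ξ₂ / 229 = 0.542 → ξ₂ = 62.06 kmol/h.
Outlet amounts (n = n₀ + Σ ν·ξ):
  E: 229 − 1(182.3) = 46.72
  G: 0 + 1(182.3) − 2(62.06) = 58.17
  D: 0 + 2(62.06) = 124.1

58.2 kmol/h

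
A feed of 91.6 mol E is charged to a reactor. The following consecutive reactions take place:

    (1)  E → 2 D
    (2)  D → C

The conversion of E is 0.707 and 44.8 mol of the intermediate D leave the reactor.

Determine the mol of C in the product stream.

Conversion of E: E consumed = 1ξ₁ = 0.707 × 91.6 → ξ₁ = 64.76 mol.
D balance: n_D = 0 + 2ξ₁ − 1ξ₂ = 44.8 → ξ₂ = (2·64.76 − 44.8)/1 = 84.72 mol.
Outlet amounts (n = n₀ + Σ ν·ξ):
  E: 91.6 − 1(64.76) = 26.84
  D: 0 + 2(64.76) − 1(84.72) = 44.8
  C: 0 + 1(84.72) = 84.72

84.7 mol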